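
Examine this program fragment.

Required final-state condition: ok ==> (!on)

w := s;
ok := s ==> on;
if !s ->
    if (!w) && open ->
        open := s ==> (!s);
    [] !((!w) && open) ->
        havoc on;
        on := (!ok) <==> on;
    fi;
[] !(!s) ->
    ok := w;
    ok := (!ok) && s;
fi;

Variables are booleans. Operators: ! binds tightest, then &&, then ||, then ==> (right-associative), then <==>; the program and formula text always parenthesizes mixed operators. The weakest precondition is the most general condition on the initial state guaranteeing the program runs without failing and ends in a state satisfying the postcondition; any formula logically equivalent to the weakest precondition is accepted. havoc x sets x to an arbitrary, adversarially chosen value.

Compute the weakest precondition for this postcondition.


Working backward. After the program, ok ==> (!on) must hold.
Then branch requires (((!w) && open) ==> (ok ==> (!on))) && ((!((!w) && open)) ==> (ok ==> (!ok))); else branch requires ((!w) && s) ==> (!on).
Before the if: ((!s) ==> ((((!w) && open) ==> (ok ==> (!on))) && ((!((!w) && open)) ==> (ok ==> (!ok))))) && (s ==> (((!w) && s) ==> (!on)))
Before ok := s ==> on: ((!s) ==> ((((!w) && open) ==> ((s ==> on) ==> (!on))) && ((!((!w) && open)) ==> ((s ==> on) ==> (!(s ==> on)))))) && (s ==> (((!w) && s) ==> (!on)))
Before w := s: (!s) ==> ((((!s) && open) ==> ((s ==> on) ==> (!on))) && ((!((!s) && open)) ==> ((s ==> on) ==> (!(s ==> on)))))
Answer: WP = (!s) ==> ((((!s) && open) ==> ((s ==> on) ==> (!on))) && ((!((!s) && open)) ==> ((s ==> on) ==> (!(s ==> on)))))


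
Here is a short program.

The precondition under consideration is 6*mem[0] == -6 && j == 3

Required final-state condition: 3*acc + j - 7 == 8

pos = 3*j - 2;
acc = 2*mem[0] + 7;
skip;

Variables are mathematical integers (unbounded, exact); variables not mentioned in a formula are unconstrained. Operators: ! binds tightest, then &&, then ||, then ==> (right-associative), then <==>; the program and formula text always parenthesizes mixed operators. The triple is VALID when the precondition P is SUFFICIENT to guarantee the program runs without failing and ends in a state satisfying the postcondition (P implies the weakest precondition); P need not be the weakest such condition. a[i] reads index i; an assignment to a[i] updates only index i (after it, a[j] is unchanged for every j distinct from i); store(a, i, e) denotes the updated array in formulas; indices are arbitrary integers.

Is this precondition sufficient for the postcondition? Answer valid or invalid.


Working backward. After the program, the postcondition 3*acc + j - 7 == 8 must hold; in canonical form it is 3*acc + j == 15.
Before skip: 3*acc + j == 15
Before acc := 2*mem[0] + 7: 6*mem[0] + j == -6
Before pos := 3*j - 2: 6*mem[0] + j == -6
The weakest precondition is 6*mem[0] + j == -6.
Check whether 6*mem[0] == -6 && j == 3 implies it.
Countermodel: at the initial state j = 3, mem = {[0] = -1, elsewhere -1}, the precondition holds but the weakest precondition fails.
Answer: invalid


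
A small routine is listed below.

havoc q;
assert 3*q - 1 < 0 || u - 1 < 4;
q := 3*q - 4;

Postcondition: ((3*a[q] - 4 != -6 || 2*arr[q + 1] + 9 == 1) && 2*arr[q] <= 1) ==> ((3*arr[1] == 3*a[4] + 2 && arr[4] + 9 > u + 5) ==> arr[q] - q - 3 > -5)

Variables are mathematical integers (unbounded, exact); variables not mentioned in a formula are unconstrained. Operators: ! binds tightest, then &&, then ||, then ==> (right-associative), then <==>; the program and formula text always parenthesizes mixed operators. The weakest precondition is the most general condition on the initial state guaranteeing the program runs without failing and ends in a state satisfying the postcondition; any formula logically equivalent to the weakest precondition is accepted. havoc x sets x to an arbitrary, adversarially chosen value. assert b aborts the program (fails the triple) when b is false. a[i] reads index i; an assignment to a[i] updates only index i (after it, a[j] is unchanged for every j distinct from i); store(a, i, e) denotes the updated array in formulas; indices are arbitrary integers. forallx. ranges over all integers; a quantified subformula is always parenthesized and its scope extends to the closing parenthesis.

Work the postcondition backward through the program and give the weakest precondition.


Working backward. After the program, the postcondition ((3*a[q] - 4 != -6 || 2*arr[q + 1] + 9 == 1) && 2*arr[q] <= 1) ==> ((3*arr[1] == 3*a[4] + 2 && arr[4] + 9 > u + 5) ==> arr[q] - q - 3 > -5) must hold; in canonical form it is ((3*a[q] != -2 || 2*arr[q + 1] == -8) && 2*arr[q] <= 1) ==> ((3*arr[1] == 3*a[4] + 2 && arr[4] > u - 4) ==> arr[q] > q - 2).
Before q := 3*q - 4: ((3*a[3*q - 4] != -2 || 2*arr[3*q - 3] == -8) && 2*arr[3*q - 4] <= 1) ==> ((3*arr[1] == 3*a[4] + 2 && arr[4] > u - 4) ==> arr[3*q - 4] > 3*q - 6)
Before assert 3*q - 1 < 0 || u - 1 < 4: (3*q < 1 || u < 5) && (((3*a[3*q - 4] != -2 || 2*arr[3*q - 3] == -8) && 2*arr[3*q - 4] <= 1) ==> ((3*arr[1] == 3*a[4] + 2 && arr[4] > u - 4) ==> arr[3*q - 4] > 3*q - 6))
Before havoc q: forall q_1. ((3*q_1 < 1 || u < 5) && (((3*a[3*q_1 - 4] != -2 || 2*arr[3*q_1 - 3] == -8) && 2*arr[3*q_1 - 4] <= 1) ==> ((3*arr[1] == 3*a[4] + 2 && arr[4] > u - 4) ==> arr[3*q_1 - 4] > 3*q_1 - 6)))
Answer: WP = forall q_1. ((3*q_1 < 1 || u < 5) && (((3*a[3*q_1 - 4] != -2 || 2*arr[3*q_1 - 3] == -8) && 2*arr[3*q_1 - 4] <= 1) ==> ((3*arr[1] == 3*a[4] + 2 && arr[4] > u - 4) ==> arr[3*q_1 - 4] > 3*q_1 - 6)))


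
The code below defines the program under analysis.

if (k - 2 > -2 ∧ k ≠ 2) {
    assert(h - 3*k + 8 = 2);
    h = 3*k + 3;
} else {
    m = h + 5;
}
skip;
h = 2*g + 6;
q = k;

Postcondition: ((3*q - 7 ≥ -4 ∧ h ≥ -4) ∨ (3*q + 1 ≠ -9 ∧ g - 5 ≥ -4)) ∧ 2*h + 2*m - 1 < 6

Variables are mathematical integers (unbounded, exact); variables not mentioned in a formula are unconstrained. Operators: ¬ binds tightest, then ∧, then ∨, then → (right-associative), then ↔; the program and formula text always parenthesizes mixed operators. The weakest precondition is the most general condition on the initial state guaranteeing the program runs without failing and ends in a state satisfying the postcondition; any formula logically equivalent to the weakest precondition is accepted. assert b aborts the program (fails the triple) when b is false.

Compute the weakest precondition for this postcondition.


Working backward. After the program, the postcondition ((3*q - 7 ≥ -4 ∧ h ≥ -4) ∨ (3*q + 1 ≠ -9 ∧ g - 5 ≥ -4)) ∧ 2*h + 2*m - 1 < 6 must hold; in canonical form it is ((3*q ≥ 3 ∧ h ≥ -4) ∨ (3*q ≠ -10 ∧ g ≥ 1)) ∧ 2*h + 2*m < 7.
Before q := k: ((3*k ≥ 3 ∧ h ≥ -4) ∨ (3*k ≠ -10 ∧ g ≥ 1)) ∧ 2*h + 2*m < 7
Before h := 2*g + 6: ((3*k ≥ 3 ∧ 2*g ≥ -10) ∨ (3*k ≠ -10 ∧ g ≥ 1)) ∧ 4*g + 2*m < -5
Before skip: ((3*k ≥ 3 ∧ 2*g ≥ -10) ∨ (3*k ≠ -10 ∧ g ≥ 1)) ∧ 4*g + 2*m < -5
Then branch requires h = 3*k - 6 ∧ ((3*k ≥ 3 ∧ 2*g ≥ -10) ∨ (3*k ≠ -10 ∧ g ≥ 1)) ∧ 4*g + 2*m < -5; else branch requires ((3*k ≥ 3 ∧ 2*g ≥ -10) ∨ (3*k ≠ -10 ∧ g ≥ 1)) ∧ 4*g + 2*h < -15.
Before the if: ((k > 0 ∧ k ≠ 2) → (h = 3*k - 6 ∧ ((3*k ≥ 3 ∧ 2*g ≥ -10) ∨ (3*k ≠ -10 ∧ g ≥ 1)) ∧ 4*g + 2*m < -5)) ∧ ((¬(k > 0 ∧ k ≠ 2)) → (((3*k ≥ 3 ∧ 2*g ≥ -10) ∨ (3*k ≠ -10 ∧ g ≥ 1)) ∧ 4*g + 2*h < -15))
Answer: WP = ((k > 0 ∧ k ≠ 2) → (h = 3*k - 6 ∧ ((3*k ≥ 3 ∧ 2*g ≥ -10) ∨ (3*k ≠ -10 ∧ g ≥ 1)) ∧ 4*g + 2*m < -5)) ∧ ((¬(k > 0 ∧ k ≠ 2)) → (((3*k ≥ 3 ∧ 2*g ≥ -10) ∨ (3*k ≠ -10 ∧ g ≥ 1)) ∧ 4*g + 2*h < -15))


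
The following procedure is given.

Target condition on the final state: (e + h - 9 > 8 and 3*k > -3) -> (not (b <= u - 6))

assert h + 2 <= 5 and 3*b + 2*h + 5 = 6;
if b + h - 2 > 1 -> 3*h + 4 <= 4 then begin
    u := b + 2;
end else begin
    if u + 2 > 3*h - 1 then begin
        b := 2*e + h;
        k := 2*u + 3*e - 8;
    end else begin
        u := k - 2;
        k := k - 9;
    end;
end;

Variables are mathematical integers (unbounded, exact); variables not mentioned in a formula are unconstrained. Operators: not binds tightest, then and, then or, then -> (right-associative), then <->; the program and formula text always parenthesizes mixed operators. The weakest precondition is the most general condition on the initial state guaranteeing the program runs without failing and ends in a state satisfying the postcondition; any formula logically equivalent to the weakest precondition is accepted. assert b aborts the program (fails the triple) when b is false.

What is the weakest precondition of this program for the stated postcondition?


Working backward. After the program, the postcondition (e + h - 9 > 8 and 3*k > -3) -> (not (b <= u - 6)) must hold; in canonical form it is (e + h > 17 and 3*k > -3) -> (not (b <= u - 6)).
Then branch requires true; else branch requires (u > 3*h - 3 -> ((e + h > 17 and 9*e + 6*u > 21) -> (not (2*e + h <= u - 6)))) and ((not (u > 3*h - 3)) -> ((e + h > 17 and 3*k > 24) -> (not (b <= k - 8)))).
Before the if: (not (b + h > 3 -> 3*h <= 0)) -> ((u > 3*h - 3 -> ((e + h > 17 and 9*e + 6*u > 21) -> (not (2*e + h <= u - 6)))) and ((not (u > 3*h - 3)) -> ((e + h > 17 and 3*k > 24) -> (not (b <= k - 8)))))
Before assert h + 2 <= 5 and 3*b + 2*h + 5 = 6: h <= 3 and 3*b + 2*h = 1 and ((not (b + h > 3 -> 3*h <= 0)) -> ((u > 3*h - 3 -> ((e + h > 17 and 9*e + 6*u > 21) -> (not (2*e + h <= u - 6)))) and ((not (u > 3*h - 3)) -> ((e + h > 17 and 3*k > 24) -> (not (b <= k - 8))))))
Answer: WP = h <= 3 and 3*b + 2*h = 1 and ((not (b + h > 3 -> 3*h <= 0)) -> ((u > 3*h - 3 -> ((e + h > 17 and 9*e + 6*u > 21) -> (not (2*e + h <= u - 6)))) and ((not (u > 3*h - 3)) -> ((e + h > 17 and 3*k > 24) -> (not (b <= k - 8))))))


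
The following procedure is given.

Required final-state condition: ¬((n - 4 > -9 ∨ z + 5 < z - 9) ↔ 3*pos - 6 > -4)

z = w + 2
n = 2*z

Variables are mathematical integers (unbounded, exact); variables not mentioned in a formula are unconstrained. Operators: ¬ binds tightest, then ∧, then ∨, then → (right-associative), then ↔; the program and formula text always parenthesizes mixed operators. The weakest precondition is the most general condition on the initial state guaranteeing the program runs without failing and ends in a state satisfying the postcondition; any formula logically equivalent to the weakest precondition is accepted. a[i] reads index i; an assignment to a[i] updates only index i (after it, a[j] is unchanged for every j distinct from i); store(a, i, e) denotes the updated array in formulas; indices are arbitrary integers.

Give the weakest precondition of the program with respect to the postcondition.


Working backward. After the program, the postcondition ¬((n - 4 > -9 ∨ z + 5 < z - 9) ↔ 3*pos - 6 > -4) must hold; in canonical form it is ¬(n > -5 ↔ 3*pos > 2).
Before n := 2*z: ¬(2*z > -5 ↔ 3*pos > 2)
Before z := w + 2: ¬(2*w > -9 ↔ 3*pos > 2)
Answer: WP = ¬(2*w > -9 ↔ 3*pos > 2)


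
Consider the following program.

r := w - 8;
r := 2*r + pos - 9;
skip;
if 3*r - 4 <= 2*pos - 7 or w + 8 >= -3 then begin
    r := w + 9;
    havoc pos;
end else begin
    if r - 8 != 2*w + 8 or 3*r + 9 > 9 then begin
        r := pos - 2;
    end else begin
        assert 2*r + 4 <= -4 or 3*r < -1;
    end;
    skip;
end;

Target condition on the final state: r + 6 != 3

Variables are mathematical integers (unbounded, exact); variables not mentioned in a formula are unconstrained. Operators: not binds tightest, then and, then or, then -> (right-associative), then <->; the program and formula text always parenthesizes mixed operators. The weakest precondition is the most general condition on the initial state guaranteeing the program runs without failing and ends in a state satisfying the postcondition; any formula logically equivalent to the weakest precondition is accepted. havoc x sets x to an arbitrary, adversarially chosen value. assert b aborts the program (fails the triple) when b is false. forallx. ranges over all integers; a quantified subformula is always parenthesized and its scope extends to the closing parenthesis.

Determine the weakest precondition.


Working backward. After the program, the postcondition r + 6 != 3 must hold; in canonical form it is r != -3.
Then branch requires w != -12; else branch requires ((r != 2*w + 16 or 3*r > 0) -> pos != -1) and ((not (r != 2*w + 16 or 3*r > 0)) -> ((2*r <= -8 or 3*r < -1) and r != -3)).
Before the if: ((3*r <= 2*pos - 3 or w >= -11) -> w != -12) and ((not (3*r <= 2*pos - 3 or w >= -11)) -> (((r != 2*w + 16 or 3*r > 0) -> pos != -1) and ((not (r != 2*w + 16 or 3*r > 0)) -> ((2*r <= -8 or 3*r < -1) and r != -3))))
Before skip: ((3*r <= 2*pos - 3 or w >= -11) -> w != -12) and ((not (3*r <= 2*pos - 3 or w >= -11)) -> (((r != 2*w + 16 or 3*r > 0) -> pos != -1) and ((not (r != 2*w + 16 or 3*r > 0)) -> ((2*r <= -8 or 3*r < -1) and r != -3))))
Before r := 2*r + pos - 9: ((pos + 6*r <= 24 or w >= -11) -> w != -12) and ((not (pos + 6*r <= 24 or w >= -11)) -> (((pos + 2*r != 2*w + 25 or 3*pos + 6*r > 27) -> pos != -1) and ((not (pos + 2*r != 2*w + 25 or 3*pos + 6*r > 27)) -> ((2*pos + 4*r <= 10 or 3*pos + 6*r < 26) and pos + 2*r != 6))))
Before r := w - 8: ((pos + 6*w <= 72 or w >= -11) -> w != -12) and ((not (pos + 6*w <= 72 or w >= -11)) -> (((pos != 41 or 3*pos + 6*w > 75) -> pos != -1) and ((not (pos != 41 or 3*pos + 6*w > 75)) -> ((2*pos + 4*w <= 42 or 3*pos + 6*w < 74) and pos + 2*w != 22))))
Answer: WP = ((pos + 6*w <= 72 or w >= -11) -> w != -12) and ((not (pos + 6*w <= 72 or w >= -11)) -> (((pos != 41 or 3*pos + 6*w > 75) -> pos != -1) and ((not (pos != 41 or 3*pos + 6*w > 75)) -> ((2*pos + 4*w <= 42 or 3*pos + 6*w < 74) and pos + 2*w != 22))))


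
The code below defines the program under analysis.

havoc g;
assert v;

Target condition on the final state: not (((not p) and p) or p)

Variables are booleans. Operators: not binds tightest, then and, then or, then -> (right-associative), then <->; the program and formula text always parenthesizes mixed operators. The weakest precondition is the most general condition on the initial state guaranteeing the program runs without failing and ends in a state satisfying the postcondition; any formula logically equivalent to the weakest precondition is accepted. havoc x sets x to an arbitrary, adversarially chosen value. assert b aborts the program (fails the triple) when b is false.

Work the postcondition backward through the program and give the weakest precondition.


Working backward. After the program, the postcondition not (((not p) and p) or p) must hold; in canonical form it is not p.
Before assert v: v and (not p)
Before havoc g: v and (not p)
Answer: WP = v and (not p)


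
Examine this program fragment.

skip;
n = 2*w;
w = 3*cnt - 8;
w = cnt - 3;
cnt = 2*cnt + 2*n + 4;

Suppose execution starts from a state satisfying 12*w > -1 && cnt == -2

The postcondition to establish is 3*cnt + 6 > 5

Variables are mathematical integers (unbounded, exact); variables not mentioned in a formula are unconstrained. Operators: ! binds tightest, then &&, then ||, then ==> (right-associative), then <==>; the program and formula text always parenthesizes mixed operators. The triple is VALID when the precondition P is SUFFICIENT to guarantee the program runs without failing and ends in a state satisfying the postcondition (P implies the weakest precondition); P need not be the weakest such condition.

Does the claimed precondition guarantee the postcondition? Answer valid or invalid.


Working backward. After the program, the postcondition 3*cnt + 6 > 5 must hold; in canonical form it is 3*cnt > -1.
Before cnt := 2*cnt + 2*n + 4: 6*cnt + 6*n > -13
Before w := cnt - 3: 6*cnt + 6*n > -13
Before w := 3*cnt - 8: 6*cnt + 6*n > -13
Before n := 2*w: 6*cnt + 12*w > -13
Before skip: 6*cnt + 12*w > -13
The weakest precondition is 6*cnt + 12*w > -13.
Check whether 12*w > -1 && cnt == -2 implies it.
Every state satisfying the precondition satisfies the weakest precondition: the implication holds.
Answer: valid


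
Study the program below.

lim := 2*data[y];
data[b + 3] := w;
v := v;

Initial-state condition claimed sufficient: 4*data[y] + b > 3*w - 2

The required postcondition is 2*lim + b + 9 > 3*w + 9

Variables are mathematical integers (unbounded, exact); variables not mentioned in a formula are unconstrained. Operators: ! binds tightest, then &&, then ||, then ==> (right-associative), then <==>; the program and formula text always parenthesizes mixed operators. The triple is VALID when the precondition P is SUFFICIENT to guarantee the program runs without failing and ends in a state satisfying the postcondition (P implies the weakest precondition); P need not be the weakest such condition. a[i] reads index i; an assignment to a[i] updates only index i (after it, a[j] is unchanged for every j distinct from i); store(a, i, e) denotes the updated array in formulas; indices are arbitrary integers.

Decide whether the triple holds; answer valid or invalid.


Working backward. After the program, the postcondition 2*lim + b + 9 > 3*w + 9 must hold; in canonical form it is b + 2*lim > 3*w.
Before v := v: b + 2*lim > 3*w
Before data[b + 3] := w: b + 2*lim > 3*w
Before lim := 2*data[y]: 4*data[y] + b > 3*w
The weakest precondition is 4*data[y] + b > 3*w.
Check whether 4*data[y] + b > 3*w - 2 implies it.
Countermodel: at the initial state b = 0, data = {[0] = 0, elsewhere 0}, w = 0, y = 0, the precondition holds but the weakest precondition fails.
Answer: invalid


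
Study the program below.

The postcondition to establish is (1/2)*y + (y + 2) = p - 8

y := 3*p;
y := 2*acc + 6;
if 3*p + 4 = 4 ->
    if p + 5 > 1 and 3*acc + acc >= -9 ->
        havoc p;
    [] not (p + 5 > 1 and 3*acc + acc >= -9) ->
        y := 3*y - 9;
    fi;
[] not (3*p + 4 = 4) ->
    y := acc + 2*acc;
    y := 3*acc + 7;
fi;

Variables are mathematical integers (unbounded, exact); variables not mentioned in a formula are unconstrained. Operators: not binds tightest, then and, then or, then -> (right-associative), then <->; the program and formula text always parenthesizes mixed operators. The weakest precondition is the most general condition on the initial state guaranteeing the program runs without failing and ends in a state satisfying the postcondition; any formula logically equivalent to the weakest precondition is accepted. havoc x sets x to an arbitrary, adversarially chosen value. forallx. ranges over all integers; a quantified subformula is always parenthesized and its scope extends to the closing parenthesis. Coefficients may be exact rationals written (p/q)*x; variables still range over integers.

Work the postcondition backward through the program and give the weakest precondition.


Working backward. After the program, the postcondition (1/2)*y + (y + 2) = p - 8 must hold; in canonical form it is (3/2)*y = p - 10.
Then branch requires ((p > -4 and 4*acc >= -9) -> (forall p_1. (3/2)*y = p_1 - 10)) and ((not (p > -4 and 4*acc >= -9)) -> (9/2)*y = p + 7/2); else branch requires (9/2)*acc = p - 41/2.
Before the if: (3*p = 0 -> (((p > -4 and 4*acc >= -9) -> (forall p_1. (3/2)*y = p_1 - 10)) and ((not (p > -4 and 4*acc >= -9)) -> (9/2)*y = p + 7/2))) and ((not (3*p = 0)) -> (9/2)*acc = p - 41/2)
Before y := 2*acc + 6: (3*p = 0 -> (((p > -4 and 4*acc >= -9) -> (forall p_1. 3*acc = p_1 - 19)) and ((not (p > -4 and 4*acc >= -9)) -> 9*acc = p - 47/2))) and ((not (3*p = 0)) -> (9/2)*acc = p - 41/2)
Before y := 3*p: (3*p = 0 -> (((p > -4 and 4*acc >= -9) -> (forall p_1. 3*acc = p_1 - 19)) and ((not (p > -4 and 4*acc >= -9)) -> 9*acc = p - 47/2))) and ((not (3*p = 0)) -> (9/2)*acc = p - 41/2)
Answer: WP = (3*p = 0 -> (((p > -4 and 4*acc >= -9) -> (forall p_1. 3*acc = p_1 - 19)) and ((not (p > -4 and 4*acc >= -9)) -> 9*acc = p - 47/2))) and ((not (3*p = 0)) -> (9/2)*acc = p - 41/2)


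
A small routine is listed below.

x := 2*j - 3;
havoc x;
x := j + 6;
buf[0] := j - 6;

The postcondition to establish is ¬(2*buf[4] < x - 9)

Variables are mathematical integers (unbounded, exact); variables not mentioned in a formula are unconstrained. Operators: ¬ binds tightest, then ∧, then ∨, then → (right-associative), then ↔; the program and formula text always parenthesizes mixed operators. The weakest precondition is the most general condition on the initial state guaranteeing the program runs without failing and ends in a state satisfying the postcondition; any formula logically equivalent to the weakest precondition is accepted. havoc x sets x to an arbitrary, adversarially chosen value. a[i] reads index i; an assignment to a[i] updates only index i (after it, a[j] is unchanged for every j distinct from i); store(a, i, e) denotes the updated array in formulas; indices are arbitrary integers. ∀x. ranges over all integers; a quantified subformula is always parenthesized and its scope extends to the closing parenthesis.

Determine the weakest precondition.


Working backward. After the program, ¬(2*buf[4] < x - 9) must hold.
Before buf[0] := j - 6: ¬(2*buf[4] < x - 9)
Before x := j + 6: ¬(2*buf[4] < j - 3)
Before havoc x: ¬(2*buf[4] < j - 3)
Before x := 2*j - 3: ¬(2*buf[4] < j - 3)
Answer: WP = ¬(2*buf[4] < j - 3)


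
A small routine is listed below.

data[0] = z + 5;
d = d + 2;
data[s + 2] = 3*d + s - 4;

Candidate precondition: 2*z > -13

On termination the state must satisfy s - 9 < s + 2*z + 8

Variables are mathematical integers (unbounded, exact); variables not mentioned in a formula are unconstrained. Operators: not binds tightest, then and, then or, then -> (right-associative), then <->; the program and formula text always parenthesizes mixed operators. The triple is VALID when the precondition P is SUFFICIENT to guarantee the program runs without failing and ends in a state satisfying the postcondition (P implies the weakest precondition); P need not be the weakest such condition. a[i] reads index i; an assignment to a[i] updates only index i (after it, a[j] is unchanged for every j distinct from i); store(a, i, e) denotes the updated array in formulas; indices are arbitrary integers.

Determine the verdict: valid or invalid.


Working backward. After the program, the postcondition s - 9 < s + 2*z + 8 must hold; in canonical form it is 2*z > -17.
Before data[s + 2] := 3*d + s - 4: 2*z > -17
Before d := d + 2: 2*z > -17
Before data[0] := z + 5: 2*z > -17
The weakest precondition is 2*z > -17.
Check whether 2*z > -13 implies it.
Every state satisfying the precondition satisfies the weakest precondition: the implication holds.
Answer: valid


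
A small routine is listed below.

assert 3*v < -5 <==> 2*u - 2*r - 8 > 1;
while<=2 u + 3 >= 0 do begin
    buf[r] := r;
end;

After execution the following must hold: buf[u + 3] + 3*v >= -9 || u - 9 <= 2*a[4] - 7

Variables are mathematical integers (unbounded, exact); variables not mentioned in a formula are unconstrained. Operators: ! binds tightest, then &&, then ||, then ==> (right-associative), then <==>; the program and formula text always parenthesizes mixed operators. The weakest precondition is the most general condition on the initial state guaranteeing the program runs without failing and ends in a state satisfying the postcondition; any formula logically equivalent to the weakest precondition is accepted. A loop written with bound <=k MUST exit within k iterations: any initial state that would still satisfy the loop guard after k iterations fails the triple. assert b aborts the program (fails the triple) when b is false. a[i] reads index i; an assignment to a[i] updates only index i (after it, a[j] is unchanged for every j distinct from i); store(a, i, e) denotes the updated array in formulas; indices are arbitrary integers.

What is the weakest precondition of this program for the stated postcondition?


Working backward. After the program, the postcondition buf[u + 3] + 3*v >= -9 || u - 9 <= 2*a[4] - 7 must hold; in canonical form it is buf[u + 3] + 3*v >= -9 || u <= 2*a[4] + 2.
Before the loop (bound <=2), unroll the exhaustion recursion (WP_0 = exit-now case; WP_j = one more guarded iteration, up to j = 2):
  WP_0: (!(u >= -3)) && (buf[u + 3] + 3*v >= -9 || u <= 2*a[4] + 2)
  WP_1: (u >= -3 ==> ((!(u >= -3)) && (store(buf, r, r)[u + 3] + 3*v >= -9 || u <= 2*a[4] + 2))) && ((!(u >= -3)) ==> (buf[u + 3] + 3*v >= -9 || u <= 2*a[4] + 2))
  WP_2: (u >= -3 ==> ((u >= -3 ==> ((!(u >= -3)) && (store(store(buf, r, r), r, r)[u + 3] + 3*v >= -9 || u <= 2*a[4] + 2))) && ((!(u >= -3)) ==> (store(buf, r, r)[u + 3] + 3*v >= -9 || u <= 2*a[4] + 2)))) && ((!(u >= -3)) ==> (buf[u + 3] + 3*v >= -9 || u <= 2*a[4] + 2))
So before the loop: (u >= -3 ==> ((u >= -3 ==> ((!(u >= -3)) && (store(store(buf, r, r), r, r)[u + 3] + 3*v >= -9 || u <= 2*a[4] + 2))) && ((!(u >= -3)) ==> (store(buf, r, r)[u + 3] + 3*v >= -9 || u <= 2*a[4] + 2)))) && ((!(u >= -3)) ==> (buf[u + 3] + 3*v >= -9 || u <= 2*a[4] + 2))
Before assert 3*v < -5 <==> 2*u - 2*r - 8 > 1: (3*v < -5 <==> 2*u > 2*r + 9) && (u >= -3 ==> ((u >= -3 ==> ((!(u >= -3)) && (store(store(buf, r, r), r, r)[u + 3] + 3*v >= -9 || u <= 2*a[4] + 2))) && ((!(u >= -3)) ==> (store(buf, r, r)[u + 3] + 3*v >= -9 || u <= 2*a[4] + 2)))) && ((!(u >= -3)) ==> (buf[u + 3] + 3*v >= -9 || u <= 2*a[4] + 2))
Answer: WP = (3*v < -5 <==> 2*u > 2*r + 9) && (u >= -3 ==> ((u >= -3 ==> ((!(u >= -3)) && (store(store(buf, r, r), r, r)[u + 3] + 3*v >= -9 || u <= 2*a[4] + 2))) && ((!(u >= -3)) ==> (store(buf, r, r)[u + 3] + 3*v >= -9 || u <= 2*a[4] + 2)))) && ((!(u >= -3)) ==> (buf[u + 3] + 3*v >= -9 || u <= 2*a[4] + 2))


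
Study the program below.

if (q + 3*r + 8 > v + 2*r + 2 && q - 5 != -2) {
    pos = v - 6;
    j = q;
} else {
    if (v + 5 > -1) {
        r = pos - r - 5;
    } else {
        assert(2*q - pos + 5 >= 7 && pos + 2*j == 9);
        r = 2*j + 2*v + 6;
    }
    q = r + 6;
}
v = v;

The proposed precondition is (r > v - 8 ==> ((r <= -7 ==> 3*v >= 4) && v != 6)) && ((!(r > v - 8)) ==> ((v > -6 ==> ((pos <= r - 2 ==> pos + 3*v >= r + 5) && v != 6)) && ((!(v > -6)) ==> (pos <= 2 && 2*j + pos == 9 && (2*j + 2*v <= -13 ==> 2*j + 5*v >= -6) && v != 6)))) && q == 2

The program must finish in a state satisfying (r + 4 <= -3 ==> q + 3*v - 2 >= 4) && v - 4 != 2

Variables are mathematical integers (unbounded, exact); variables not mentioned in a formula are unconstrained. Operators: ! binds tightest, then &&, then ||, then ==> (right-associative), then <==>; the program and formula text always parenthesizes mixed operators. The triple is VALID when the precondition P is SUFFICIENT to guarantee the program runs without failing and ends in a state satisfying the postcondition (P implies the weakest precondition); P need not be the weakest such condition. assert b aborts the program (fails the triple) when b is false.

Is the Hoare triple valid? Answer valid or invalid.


Working backward. After the program, the postcondition (r + 4 <= -3 ==> q + 3*v - 2 >= 4) && v - 4 != 2 must hold; in canonical form it is (r <= -7 ==> q + 3*v >= 6) && v != 6.
Before v := v: (r <= -7 ==> q + 3*v >= 6) && v != 6
Then branch requires (r <= -7 ==> q + 3*v >= 6) && v != 6; else branch requires (v > -6 ==> ((pos <= r - 2 ==> pos + 3*v >= r + 5) && v != 6)) && ((!(v > -6)) ==> (2*q >= pos + 2 && 2*j + pos == 9 && (2*j + 2*v <= -13 ==> 2*j + 5*v >= -6) && v != 6)).
Before the if: ((q + r > v - 6 && q != 3) ==> ((r <= -7 ==> q + 3*v >= 6) && v != 6)) && ((!(q + r > v - 6 && q != 3)) ==> ((v > -6 ==> ((pos <= r - 2 ==> pos + 3*v >= r + 5) && v != 6)) && ((!(v > -6)) ==> (2*q >= pos + 2 && 2*j + pos == 9 && (2*j + 2*v <= -13 ==> 2*j + 5*v >= -6) && v != 6))))
The weakest precondition is ((q + r > v - 6 && q != 3) ==> ((r <= -7 ==> q + 3*v >= 6) && v != 6)) && ((!(q + r > v - 6 && q != 3)) ==> ((v > -6 ==> ((pos <= r - 2 ==> pos + 3*v >= r + 5) && v != 6)) && ((!(v > -6)) ==> (2*q >= pos + 2 && 2*j + pos == 9 && (2*j + 2*v <= -13 ==> 2*j + 5*v >= -6) && v != 6)))).
Check whether (r > v - 8 ==> ((r <= -7 ==> 3*v >= 4) && v != 6)) && ((!(r > v - 8)) ==> ((v > -6 ==> ((pos <= r - 2 ==> pos + 3*v >= r + 5) && v != 6)) && ((!(v > -6)) ==> (pos <= 2 && 2*j + pos == 9 && (2*j + 2*v <= -13 ==> 2*j + 5*v >= -6) && v != 6)))) && q == 2 implies it.
Every state satisfying the precondition satisfies the weakest precondition: the implication holds.
Answer: valid


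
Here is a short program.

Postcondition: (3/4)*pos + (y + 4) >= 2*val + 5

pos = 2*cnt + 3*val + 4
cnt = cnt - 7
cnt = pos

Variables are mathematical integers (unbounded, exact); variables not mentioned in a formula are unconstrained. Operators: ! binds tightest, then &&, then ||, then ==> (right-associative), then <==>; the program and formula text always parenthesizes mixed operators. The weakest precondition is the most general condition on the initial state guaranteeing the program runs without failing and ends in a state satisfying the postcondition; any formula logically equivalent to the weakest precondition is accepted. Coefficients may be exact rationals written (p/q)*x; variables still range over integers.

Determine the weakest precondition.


Working backward. After the program, the postcondition (3/4)*pos + (y + 4) >= 2*val + 5 must hold; in canonical form it is (3/4)*pos + y >= 2*val + 1.
Before cnt := pos: (3/4)*pos + y >= 2*val + 1
Before cnt := cnt - 7: (3/4)*pos + y >= 2*val + 1
Before pos := 2*cnt + 3*val + 4: (3/2)*cnt + (1/4)*val + y >= -2
Answer: WP = (3/2)*cnt + (1/4)*val + y >= -2


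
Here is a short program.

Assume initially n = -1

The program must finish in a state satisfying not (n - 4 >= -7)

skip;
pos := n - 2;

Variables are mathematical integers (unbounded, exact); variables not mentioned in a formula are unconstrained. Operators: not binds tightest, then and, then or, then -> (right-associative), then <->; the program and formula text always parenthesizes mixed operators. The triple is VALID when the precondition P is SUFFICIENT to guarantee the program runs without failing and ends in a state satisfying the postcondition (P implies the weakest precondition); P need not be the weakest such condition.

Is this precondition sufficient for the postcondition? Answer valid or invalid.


Working backward. After the program, the postcondition not (n - 4 >= -7) must hold; in canonical form it is not (n >= -3).
Before pos := n - 2: not (n >= -3)
Before skip: not (n >= -3)
The weakest precondition is not (n >= -3).
Check whether n = -1 implies it.
Countermodel: at the initial state n = -1, the precondition holds but the weakest precondition fails.
Answer: invalid


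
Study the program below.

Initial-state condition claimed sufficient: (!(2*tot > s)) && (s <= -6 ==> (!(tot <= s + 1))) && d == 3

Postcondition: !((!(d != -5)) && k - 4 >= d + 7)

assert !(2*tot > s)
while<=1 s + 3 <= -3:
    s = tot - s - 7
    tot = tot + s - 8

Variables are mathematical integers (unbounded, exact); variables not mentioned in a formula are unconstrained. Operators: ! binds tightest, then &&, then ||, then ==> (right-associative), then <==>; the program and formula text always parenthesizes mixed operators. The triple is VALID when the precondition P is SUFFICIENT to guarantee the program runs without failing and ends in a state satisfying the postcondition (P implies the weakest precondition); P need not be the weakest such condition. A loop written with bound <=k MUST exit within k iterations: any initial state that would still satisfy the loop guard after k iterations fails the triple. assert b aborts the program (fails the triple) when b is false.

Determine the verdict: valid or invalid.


Working backward. After the program, the postcondition !((!(d != -5)) && k - 4 >= d + 7) must hold; in canonical form it is !((!(d != -5)) && k >= d + 11).
Before the loop (bound <=1), unroll the exhaustion recursion (WP_0 = exit-now case; WP_j = one more guarded iteration, up to j = 1):
  WP_0: (!(s <= -6)) && (!((!(d != -5)) && k >= d + 11))
  WP_1: (s <= -6 ==> ((!(tot <= s + 1)) && (!((!(d != -5)) && k >= d + 11)))) && ((!(s <= -6)) ==> (!((!(d != -5)) && k >= d + 11)))
So before the loop: (s <= -6 ==> ((!(tot <= s + 1)) && (!((!(d != -5)) && k >= d + 11)))) && ((!(s <= -6)) ==> (!((!(d != -5)) && k >= d + 11)))
Before assert !(2*tot > s): (!(2*tot > s)) && (s <= -6 ==> ((!(tot <= s + 1)) && (!((!(d != -5)) && k >= d + 11)))) && ((!(s <= -6)) ==> (!((!(d != -5)) && k >= d + 11)))
The weakest precondition is (!(2*tot > s)) && (s <= -6 ==> ((!(tot <= s + 1)) && (!((!(d != -5)) && k >= d + 11)))) && ((!(s <= -6)) ==> (!((!(d != -5)) && k >= d + 11))).
Check whether (!(2*tot > s)) && (s <= -6 ==> (!(tot <= s + 1))) && d == 3 implies it.
Every state satisfying the precondition satisfies the weakest precondition: the implication holds.
Answer: valid


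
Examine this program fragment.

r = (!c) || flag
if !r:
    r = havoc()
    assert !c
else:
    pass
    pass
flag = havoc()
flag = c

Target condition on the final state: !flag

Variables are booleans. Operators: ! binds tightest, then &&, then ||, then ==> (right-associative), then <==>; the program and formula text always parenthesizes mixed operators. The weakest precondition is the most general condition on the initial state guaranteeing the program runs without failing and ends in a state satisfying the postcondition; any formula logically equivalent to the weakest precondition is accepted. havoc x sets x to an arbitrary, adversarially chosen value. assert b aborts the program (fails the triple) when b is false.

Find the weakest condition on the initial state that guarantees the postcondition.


Working backward. After the program, !flag must hold.
Before flag := c: !c
Before havoc flag: !c
Then branch requires !c; else branch requires !c.
Before the if: ((!r) ==> (!c)) && (r ==> (!c))
Before r := (!c) || flag: ((!((!c) || flag)) ==> (!c)) && (((!c) || flag) ==> (!c))
Answer: WP = ((!((!c) || flag)) ==> (!c)) && (((!c) || flag) ==> (!c))


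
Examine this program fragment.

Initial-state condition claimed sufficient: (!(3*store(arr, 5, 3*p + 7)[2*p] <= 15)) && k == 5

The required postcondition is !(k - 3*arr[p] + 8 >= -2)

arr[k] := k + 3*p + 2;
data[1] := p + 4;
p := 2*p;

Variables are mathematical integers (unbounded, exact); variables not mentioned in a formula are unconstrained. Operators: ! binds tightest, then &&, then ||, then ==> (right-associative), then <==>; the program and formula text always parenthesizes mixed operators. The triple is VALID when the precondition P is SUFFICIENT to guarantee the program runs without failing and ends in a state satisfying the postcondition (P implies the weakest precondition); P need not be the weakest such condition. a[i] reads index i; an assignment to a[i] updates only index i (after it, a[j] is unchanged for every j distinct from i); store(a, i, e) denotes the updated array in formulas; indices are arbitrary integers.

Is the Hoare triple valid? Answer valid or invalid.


Working backward. After the program, the postcondition !(k - 3*arr[p] + 8 >= -2) must hold; in canonical form it is !(k >= 3*arr[p] - 10).
Before p := 2*p: !(k >= 3*arr[2*p] - 10)
Before data[1] := p + 4: !(k >= 3*arr[2*p] - 10)
Before arr[k] := k + 3*p + 2: !(k >= 3*store(arr, k, k + 3*p + 2)[2*p] - 10)
The weakest precondition is !(k >= 3*store(arr, k, k + 3*p + 2)[2*p] - 10).
Check whether (!(3*store(arr, 5, 3*p + 7)[2*p] <= 15)) && k == 5 implies it.
Every state satisfying the precondition satisfies the weakest precondition: the implication holds.
Answer: valid


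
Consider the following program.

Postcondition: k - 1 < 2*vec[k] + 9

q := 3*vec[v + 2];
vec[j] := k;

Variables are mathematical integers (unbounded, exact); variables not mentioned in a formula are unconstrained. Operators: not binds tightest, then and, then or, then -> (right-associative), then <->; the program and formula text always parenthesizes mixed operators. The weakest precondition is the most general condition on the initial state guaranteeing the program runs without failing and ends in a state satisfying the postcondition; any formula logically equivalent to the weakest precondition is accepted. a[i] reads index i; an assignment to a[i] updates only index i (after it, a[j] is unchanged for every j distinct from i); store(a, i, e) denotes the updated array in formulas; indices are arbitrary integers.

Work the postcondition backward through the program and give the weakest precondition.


Working backward. After the program, the postcondition k - 1 < 2*vec[k] + 9 must hold; in canonical form it is k < 2*vec[k] + 10.
Before vec[j] := k: k < 2*store(vec, j, k)[k] + 10
Before q := 3*vec[v + 2]: k < 2*store(vec, j, k)[k] + 10
Answer: WP = k < 2*store(vec, j, k)[k] + 10


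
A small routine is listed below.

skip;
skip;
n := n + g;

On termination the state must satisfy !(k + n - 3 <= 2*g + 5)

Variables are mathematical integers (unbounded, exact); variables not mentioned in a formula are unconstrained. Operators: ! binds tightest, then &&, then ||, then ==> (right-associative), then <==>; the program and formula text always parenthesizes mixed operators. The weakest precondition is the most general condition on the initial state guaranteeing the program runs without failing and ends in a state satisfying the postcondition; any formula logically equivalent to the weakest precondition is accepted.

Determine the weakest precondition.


Working backward. After the program, the postcondition !(k + n - 3 <= 2*g + 5) must hold; in canonical form it is !(k + n <= 2*g + 8).
Before n := n + g: !(k + n <= g + 8)
Before skip: !(k + n <= g + 8)
Before skip: !(k + n <= g + 8)
Answer: WP = !(k + n <= g + 8)


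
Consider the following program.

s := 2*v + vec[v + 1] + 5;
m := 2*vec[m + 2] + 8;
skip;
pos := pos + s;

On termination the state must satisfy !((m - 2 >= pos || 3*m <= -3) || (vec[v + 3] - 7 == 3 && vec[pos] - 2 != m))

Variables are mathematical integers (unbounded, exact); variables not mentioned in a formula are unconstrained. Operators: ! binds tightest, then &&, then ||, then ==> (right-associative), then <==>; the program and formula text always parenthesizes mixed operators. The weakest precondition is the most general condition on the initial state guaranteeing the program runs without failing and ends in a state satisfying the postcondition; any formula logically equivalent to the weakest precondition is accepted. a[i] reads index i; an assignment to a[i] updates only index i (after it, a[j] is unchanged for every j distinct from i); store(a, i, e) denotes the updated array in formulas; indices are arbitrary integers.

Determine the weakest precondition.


Working backward. After the program, the postcondition !((m - 2 >= pos || 3*m <= -3) || (vec[v + 3] - 7 == 3 && vec[pos] - 2 != m)) must hold; in canonical form it is !(m >= pos + 2 || 3*m <= -3 || (vec[v + 3] == 10 && vec[pos] != m + 2)).
Before pos := pos + s: !(m >= pos + s + 2 || 3*m <= -3 || (vec[v + 3] == 10 && vec[pos + s] != m + 2))
Before skip: !(m >= pos + s + 2 || 3*m <= -3 || (vec[v + 3] == 10 && vec[pos + s] != m + 2))
Before m := 2*vec[m + 2] + 8: !(2*vec[m + 2] >= pos + s - 6 || 6*vec[m + 2] <= -27 || (vec[v + 3] == 10 && vec[pos + s] != 2*vec[m + 2] + 10))
Before s := 2*v + vec[v + 1] + 5: !(2*vec[m + 2] >= vec[v + 1] + pos + 2*v - 1 || 6*vec[m + 2] <= -27 || (vec[v + 3] == 10 && vec[vec[v + 1] + pos + 2*v + 5] != 2*vec[m + 2] + 10))
Answer: WP = !(2*vec[m + 2] >= vec[v + 1] + pos + 2*v - 1 || 6*vec[m + 2] <= -27 || (vec[v + 3] == 10 && vec[vec[v + 1] + pos + 2*v + 5] != 2*vec[m + 2] + 10))


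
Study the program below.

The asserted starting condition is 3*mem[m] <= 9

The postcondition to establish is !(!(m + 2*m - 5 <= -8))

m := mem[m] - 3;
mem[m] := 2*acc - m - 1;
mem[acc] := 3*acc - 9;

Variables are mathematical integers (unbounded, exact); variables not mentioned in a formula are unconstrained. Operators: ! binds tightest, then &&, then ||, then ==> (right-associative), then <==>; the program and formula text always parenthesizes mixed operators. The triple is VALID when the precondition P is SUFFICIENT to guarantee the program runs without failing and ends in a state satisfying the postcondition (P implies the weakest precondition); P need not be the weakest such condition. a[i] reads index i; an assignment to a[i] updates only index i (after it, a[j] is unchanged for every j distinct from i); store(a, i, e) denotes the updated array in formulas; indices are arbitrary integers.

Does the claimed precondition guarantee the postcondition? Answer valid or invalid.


Working backward. After the program, the postcondition !(!(m + 2*m - 5 <= -8)) must hold; in canonical form it is 3*m <= -3.
Before mem[acc] := 3*acc - 9: 3*m <= -3
Before mem[m] := 2*acc - m - 1: 3*m <= -3
Before m := mem[m] - 3: 3*mem[m] <= 6
The weakest precondition is 3*mem[m] <= 6.
Check whether 3*mem[m] <= 9 implies it.
Countermodel: at the initial state m = 0, mem = {[0] = 3, elsewhere 3}, the precondition holds but the weakest precondition fails.
Answer: invalid
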